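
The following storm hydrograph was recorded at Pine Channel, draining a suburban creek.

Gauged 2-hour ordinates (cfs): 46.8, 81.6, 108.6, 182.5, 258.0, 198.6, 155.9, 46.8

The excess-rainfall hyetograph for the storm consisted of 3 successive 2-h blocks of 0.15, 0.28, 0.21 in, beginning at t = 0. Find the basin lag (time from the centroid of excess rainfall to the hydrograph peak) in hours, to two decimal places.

t_L ≈ 4.81 h

Centroid of excess rainfall: t_c = Σ P_i·t̄_i / ΣP_i = 3.1875 h (block centres at 1, 3, 5 h).
Hydrograph peak occurs at t = 8 h, so basin lag t_L = 8 − 3.1875 = 4.81 h.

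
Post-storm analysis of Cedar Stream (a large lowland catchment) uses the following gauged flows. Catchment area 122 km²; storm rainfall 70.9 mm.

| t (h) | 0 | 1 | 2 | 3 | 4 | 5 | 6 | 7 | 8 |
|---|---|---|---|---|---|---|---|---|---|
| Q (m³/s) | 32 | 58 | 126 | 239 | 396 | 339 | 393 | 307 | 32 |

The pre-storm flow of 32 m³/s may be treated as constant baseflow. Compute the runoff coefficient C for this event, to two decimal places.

C ≈ 0.68

ΣQ_DR = 1634 m³/s; V = ΣQ_DR·Δt = 5.882 × 10^6 m³.
Runoff depth d = V / A = 48.22 mm.
C = d / P = 48.22 / 70.9 = 0.68.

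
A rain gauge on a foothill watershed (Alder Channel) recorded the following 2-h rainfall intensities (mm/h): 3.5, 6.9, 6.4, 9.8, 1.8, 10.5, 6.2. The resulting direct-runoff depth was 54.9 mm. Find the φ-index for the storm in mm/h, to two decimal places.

φ ≈ 2.64 mm/h

Only the 6 blocks with intensity above φ contribute runoff: 3.5, 6.9, 6.4, 9.8, 10.5, 6.2 mm/h.
Σ(I−φ)·Δt = d  ⇒  (3.5+6.9+6.4+9.8+10.5+6.2 − 6φ)·2 = 54.9
φ = (43.30 − 54.9/2) / 6 = 2.64 mm/h.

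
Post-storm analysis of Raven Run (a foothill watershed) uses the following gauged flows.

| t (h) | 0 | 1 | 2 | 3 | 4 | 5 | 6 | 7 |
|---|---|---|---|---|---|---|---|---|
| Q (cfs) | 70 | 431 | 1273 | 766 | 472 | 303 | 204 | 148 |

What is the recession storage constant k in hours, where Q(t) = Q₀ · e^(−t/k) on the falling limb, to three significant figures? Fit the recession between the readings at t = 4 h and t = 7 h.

k ≈ 2.59 h

On the falling limb, Q drops from 472 to 148 cfs between t = 4 h and t = 7 h (Δt = 3 h).
k = −Δt / ln(Q₂/Q₁) = −3 / ln(148/472) = 2.59 h.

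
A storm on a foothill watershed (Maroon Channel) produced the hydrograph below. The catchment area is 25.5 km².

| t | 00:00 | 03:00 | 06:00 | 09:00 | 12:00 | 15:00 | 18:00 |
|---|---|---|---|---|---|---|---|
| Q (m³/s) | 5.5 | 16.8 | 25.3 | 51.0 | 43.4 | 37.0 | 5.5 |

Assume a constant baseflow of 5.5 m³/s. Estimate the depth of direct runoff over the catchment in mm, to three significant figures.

d ≈ 61.8 mm

Direct runoff: 0.0, 11.3, 19.8, 45.5, 37.9, 31.5, 0.0 m³/s; ΣQ_DR = 146.0 m³/s.
V = ΣQ_DR · Δt = 146.0 × 10800 s = 1.577 × 10^6 m³.
Over A = 25.5 km², depth = V / A = 61.8 mm.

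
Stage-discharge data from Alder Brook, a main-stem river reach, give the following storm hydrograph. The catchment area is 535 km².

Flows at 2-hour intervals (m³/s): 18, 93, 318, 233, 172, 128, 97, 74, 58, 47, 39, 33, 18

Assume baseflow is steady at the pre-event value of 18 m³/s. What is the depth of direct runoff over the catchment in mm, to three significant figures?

d ≈ 14.7 mm

Direct runoff: 0.0, 75.0, 300.0, 215.0, 154.0, 110.0, 79.0, 56.0, 40.0, 29.0, 21.0, 15.0, 0.0 m³/s; ΣQ_DR = 1094 m³/s.
V = ΣQ_DR · Δt = 1094 × 7200 s = 7.877 × 10^6 m³.
Over A = 535 km², depth = V / A = 14.7 mm.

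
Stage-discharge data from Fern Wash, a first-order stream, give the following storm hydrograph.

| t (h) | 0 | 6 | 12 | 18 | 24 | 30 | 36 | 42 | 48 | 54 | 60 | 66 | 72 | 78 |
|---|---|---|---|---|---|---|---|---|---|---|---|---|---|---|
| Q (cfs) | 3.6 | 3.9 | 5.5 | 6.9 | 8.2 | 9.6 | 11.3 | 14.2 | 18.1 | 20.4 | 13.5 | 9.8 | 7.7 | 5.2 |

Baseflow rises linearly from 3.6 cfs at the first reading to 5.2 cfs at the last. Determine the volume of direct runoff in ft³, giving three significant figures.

V ≈ 1.65 × 10^6 ft³

Direct-runoff ordinates (Q − Q_b): 0.00, 0.18, 1.65, 2.93, 4.11, 5.38, 6.96, 9.74, 13.52, 15.69, 8.67, 4.85, 2.62, 0.00 cfs.
ΣQ_DR = 76.30 cfs.
With Δt = 6 h = 21600 s, V = ΣQ_DR · Δt = 76.30 × 21600 = 1.65 × 10^6 ft³.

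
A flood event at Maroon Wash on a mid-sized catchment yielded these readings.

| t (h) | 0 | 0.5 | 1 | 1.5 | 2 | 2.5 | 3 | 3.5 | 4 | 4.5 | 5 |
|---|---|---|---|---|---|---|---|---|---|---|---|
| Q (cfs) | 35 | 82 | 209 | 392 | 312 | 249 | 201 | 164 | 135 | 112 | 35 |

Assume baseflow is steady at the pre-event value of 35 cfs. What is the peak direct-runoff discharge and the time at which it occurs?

Subtracting baseflow gives direct-runoff ordinates: 0.0, 47.0, 174.0, 357.0, 277.0, 214.0, 166.0, 129.0, 100.0, 77.0, 0.0 cfs.
The maximum is 357.0 cfs, occurring at the reading for t = 1.5 h.

Q_p = 357.0 cfs at t = 1.5 h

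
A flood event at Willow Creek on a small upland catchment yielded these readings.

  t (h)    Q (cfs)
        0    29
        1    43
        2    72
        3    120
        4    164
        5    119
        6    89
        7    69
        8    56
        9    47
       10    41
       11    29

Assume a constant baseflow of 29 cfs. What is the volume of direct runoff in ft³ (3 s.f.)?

V ≈ 1.91 × 10^6 ft³

Direct-runoff ordinates (Q − Q_b): 0.0, 14.0, 43.0, 91.0, 135.0, 90.0, 60.0, 40.0, 27.0, 18.0, 12.0, 0.0 cfs.
ΣQ_DR = 530.0 cfs.
With Δt = 1 h = 3600 s, V = ΣQ_DR · Δt = 530.0 × 3600 = 1.91 × 10^6 ft³.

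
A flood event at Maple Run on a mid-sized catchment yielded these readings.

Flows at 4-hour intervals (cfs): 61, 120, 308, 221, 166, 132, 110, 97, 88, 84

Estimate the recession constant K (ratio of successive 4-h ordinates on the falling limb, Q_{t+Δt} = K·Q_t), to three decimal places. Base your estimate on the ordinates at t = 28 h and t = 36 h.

Using the recession-limb readings at t = 28 h and t = 36 h: Q falls from 97 to 84 cfs over 2 intervals.
K = (Q₂/Q₁)^(1/2) = (84/97)^(1/2) = 0.931.

K ≈ 0.931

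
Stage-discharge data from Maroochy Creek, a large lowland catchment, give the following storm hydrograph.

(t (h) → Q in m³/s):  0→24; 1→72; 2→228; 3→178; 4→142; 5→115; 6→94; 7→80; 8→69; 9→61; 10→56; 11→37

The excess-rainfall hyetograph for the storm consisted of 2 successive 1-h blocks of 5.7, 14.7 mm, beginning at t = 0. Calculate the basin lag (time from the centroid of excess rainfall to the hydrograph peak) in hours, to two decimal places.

Centroid of excess rainfall: t_c = Σ P_i·t̄_i / ΣP_i = 1.2206 h (block centres at 0.5, 1.5 h).
Hydrograph peak occurs at t = 2 h, so basin lag t_L = 2 − 1.2206 = 0.78 h.

t_L ≈ 0.78 h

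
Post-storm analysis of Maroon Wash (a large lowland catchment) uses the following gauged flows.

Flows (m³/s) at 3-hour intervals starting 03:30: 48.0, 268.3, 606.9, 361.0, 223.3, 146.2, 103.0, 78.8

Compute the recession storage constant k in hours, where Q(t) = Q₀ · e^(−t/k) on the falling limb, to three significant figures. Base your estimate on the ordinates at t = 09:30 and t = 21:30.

k ≈ 6.77 h

On the falling limb, Q drops from 606.9 to 103.0 m³/s between t = 09:30 and t = 21:30 (Δt = 12 h).
k = −Δt / ln(Q₂/Q₁) = −12 / ln(103.0/606.9) = 6.77 h.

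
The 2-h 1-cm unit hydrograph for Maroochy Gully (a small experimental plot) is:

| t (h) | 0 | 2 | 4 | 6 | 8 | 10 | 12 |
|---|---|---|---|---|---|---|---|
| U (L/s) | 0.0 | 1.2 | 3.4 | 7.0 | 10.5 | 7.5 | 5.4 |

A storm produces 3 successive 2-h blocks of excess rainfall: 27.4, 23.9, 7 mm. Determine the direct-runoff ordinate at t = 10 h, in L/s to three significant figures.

Q ≈ 50.5 L/s

By discrete convolution, Q_j = Σ (P_i / 10 mm) · U_{j−i}.
At t = 10 h (j=5): Q = (27.4/10)·7.5 + (23.9/10)·10.5 + (7/10)·7.0 = 50.5 L/s.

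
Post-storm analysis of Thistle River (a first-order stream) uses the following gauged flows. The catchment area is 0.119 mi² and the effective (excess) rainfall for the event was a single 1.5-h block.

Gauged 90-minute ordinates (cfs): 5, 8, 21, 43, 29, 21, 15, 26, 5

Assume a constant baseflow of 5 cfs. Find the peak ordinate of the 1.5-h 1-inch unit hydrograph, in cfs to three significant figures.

Direct runoff: 0.0, 3.0, 16.0, 38.0, 24.0, 16.0, 10.0, 21.0, 0.0 cfs; ΣQ_DR = 128.0 cfs, peak = 38.0 cfs.
Runoff depth d = ΣQ_DR·Δt / A = 128.0 × 5400 / (0.119 mi²) = 2.500 in.
The 1-inch UH is the DRH scaled by (1 in)/d, so U_p = 38.0 × 1/2.500 = 15.2 cfs.

U_p ≈ 15.2 cfs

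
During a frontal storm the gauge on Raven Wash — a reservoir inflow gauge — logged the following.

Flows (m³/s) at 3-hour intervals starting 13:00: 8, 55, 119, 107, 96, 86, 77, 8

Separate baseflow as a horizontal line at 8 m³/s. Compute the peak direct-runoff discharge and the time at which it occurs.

Subtracting baseflow gives direct-runoff ordinates: 0.0, 47.0, 111.0, 99.0, 88.0, 78.0, 69.0, 0.0 m³/s.
The maximum is 111.0 m³/s, occurring at the reading for t = 19:00.

Q_p = 111.0 m³/s at t = 19:00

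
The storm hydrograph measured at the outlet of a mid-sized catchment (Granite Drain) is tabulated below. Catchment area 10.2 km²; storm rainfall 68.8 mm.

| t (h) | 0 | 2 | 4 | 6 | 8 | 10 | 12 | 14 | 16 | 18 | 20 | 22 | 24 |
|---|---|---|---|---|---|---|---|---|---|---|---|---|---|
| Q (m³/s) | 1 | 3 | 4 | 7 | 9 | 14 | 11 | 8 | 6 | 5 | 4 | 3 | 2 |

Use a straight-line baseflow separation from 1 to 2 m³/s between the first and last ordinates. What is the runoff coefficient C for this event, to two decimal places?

ΣQ_DR = 57.50 m³/s; V = ΣQ_DR·Δt = 4.140 × 10^5 m³.
Runoff depth d = V / A = 40.59 mm.
C = d / P = 40.59 / 68.8 = 0.59.

C ≈ 0.59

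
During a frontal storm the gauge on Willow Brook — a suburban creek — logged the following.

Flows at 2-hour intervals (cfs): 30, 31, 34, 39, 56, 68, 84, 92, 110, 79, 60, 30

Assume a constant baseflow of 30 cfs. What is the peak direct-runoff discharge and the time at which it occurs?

Q_p = 80.0 cfs at t = 16 h

Subtracting baseflow gives direct-runoff ordinates: 0.0, 1.0, 4.0, 9.0, 26.0, 38.0, 54.0, 62.0, 80.0, 49.0, 30.0, 0.0 cfs.
The maximum is 80.0 cfs, occurring at the reading for t = 16 h.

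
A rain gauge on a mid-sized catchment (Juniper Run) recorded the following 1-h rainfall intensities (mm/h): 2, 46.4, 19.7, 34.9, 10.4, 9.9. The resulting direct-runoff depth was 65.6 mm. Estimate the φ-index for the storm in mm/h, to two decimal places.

Only the 3 blocks with intensity above φ contribute runoff: 46.4, 19.7, 34.9 mm/h.
Σ(I−φ)·Δt = d  ⇒  (46.4+19.7+34.9 − 3φ)·1 = 65.6
φ = (101.0 − 65.6/1) / 3 = 11.80 mm/h.

φ ≈ 11.80 mm/h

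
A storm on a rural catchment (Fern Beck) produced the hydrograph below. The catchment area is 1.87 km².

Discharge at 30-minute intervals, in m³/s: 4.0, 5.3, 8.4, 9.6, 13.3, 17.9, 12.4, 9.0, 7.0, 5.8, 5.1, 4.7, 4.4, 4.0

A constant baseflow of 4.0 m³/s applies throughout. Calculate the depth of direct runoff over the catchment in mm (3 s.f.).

Direct runoff: 0.0, 1.3, 4.4, 5.6, 9.3, 13.9, 8.4, 5.0, 3.0, 1.8, 1.1, 0.7, 0.4, 0.0 m³/s; ΣQ_DR = 54.90 m³/s.
V = ΣQ_DR · Δt = 54.90 × 1800 s = 98820 m³.
Over A = 1.87 km², depth = V / A = 52.8 mm.

d ≈ 52.8 mm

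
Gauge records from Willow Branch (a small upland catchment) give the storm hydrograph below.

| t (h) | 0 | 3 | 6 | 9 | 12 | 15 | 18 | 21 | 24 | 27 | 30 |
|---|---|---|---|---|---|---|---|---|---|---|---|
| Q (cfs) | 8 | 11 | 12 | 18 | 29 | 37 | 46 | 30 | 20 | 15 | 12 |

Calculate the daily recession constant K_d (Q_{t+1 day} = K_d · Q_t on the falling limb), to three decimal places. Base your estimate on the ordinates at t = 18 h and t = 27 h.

Between t = 18 h and t = 27 h the flow falls from 46 to 15 cfs over 3×3 h = 9 h.
Per-interval ratio K = (15/46)^(1/3) = 0.6883; K_d = K^(24/3) = 0.050.

K_d ≈ 0.050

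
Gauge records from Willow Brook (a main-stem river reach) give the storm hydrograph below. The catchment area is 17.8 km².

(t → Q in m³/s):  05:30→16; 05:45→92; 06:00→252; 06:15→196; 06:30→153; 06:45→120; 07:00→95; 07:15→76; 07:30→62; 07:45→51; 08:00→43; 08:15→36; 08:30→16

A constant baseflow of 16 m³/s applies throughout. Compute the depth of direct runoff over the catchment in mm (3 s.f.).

Direct runoff: 0.0, 76.0, 236.0, 180.0, 137.0, 104.0, 79.0, 60.0, 46.0, 35.0, 27.0, 20.0, 0.0 m³/s; ΣQ_DR = 1000 m³/s.
V = ΣQ_DR · Δt = 1000 × 900 s = 9.000 × 10^5 m³.
Over A = 17.8 km², depth = V / A = 50.6 mm.

d ≈ 50.6 mm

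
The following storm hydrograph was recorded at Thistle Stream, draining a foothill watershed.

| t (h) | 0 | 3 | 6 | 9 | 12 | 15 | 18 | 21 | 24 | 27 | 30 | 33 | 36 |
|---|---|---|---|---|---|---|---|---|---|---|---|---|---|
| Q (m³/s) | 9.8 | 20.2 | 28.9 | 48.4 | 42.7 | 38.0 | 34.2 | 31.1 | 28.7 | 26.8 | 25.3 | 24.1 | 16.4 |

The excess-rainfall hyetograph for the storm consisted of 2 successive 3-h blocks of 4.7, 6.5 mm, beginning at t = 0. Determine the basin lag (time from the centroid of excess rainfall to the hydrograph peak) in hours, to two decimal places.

t_L ≈ 5.76 h

Centroid of excess rainfall: t_c = Σ P_i·t̄_i / ΣP_i = 3.2411 h (block centres at 1.5, 4.5 h).
Hydrograph peak occurs at t = 9 h, so basin lag t_L = 9 − 3.2411 = 5.76 h.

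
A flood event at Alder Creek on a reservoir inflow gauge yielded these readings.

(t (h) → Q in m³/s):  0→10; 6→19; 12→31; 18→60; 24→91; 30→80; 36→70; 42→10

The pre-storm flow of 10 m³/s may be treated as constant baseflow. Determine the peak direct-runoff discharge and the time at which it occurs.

Subtracting baseflow gives direct-runoff ordinates: 0.0, 9.0, 21.0, 50.0, 81.0, 70.0, 60.0, 0.0 m³/s.
The maximum is 81.0 m³/s, occurring at the reading for t = 24 h.

Q_p = 81.0 m³/s at t = 24 h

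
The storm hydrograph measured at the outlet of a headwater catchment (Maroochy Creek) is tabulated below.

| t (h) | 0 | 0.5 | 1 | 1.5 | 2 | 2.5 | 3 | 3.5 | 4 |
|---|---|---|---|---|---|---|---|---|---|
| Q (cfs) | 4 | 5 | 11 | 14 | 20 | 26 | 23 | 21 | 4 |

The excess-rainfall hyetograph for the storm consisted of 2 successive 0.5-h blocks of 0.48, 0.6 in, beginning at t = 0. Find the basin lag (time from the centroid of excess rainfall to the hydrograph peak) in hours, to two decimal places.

Centroid of excess rainfall: t_c = Σ P_i·t̄_i / ΣP_i = 0.5278 h (block centres at 0.25, 0.75 h).
Hydrograph peak occurs at t = 2.5 h, so basin lag t_L = 2.5 − 0.5278 = 1.97 h.

t_L ≈ 1.97 h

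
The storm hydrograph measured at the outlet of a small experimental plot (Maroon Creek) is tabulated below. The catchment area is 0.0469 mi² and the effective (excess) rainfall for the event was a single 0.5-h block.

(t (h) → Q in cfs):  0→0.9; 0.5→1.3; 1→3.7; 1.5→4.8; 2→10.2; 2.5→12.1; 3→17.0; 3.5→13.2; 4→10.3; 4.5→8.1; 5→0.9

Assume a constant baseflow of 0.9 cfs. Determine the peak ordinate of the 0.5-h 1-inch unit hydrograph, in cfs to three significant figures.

Direct runoff: 0.0, 0.4, 2.8, 3.9, 9.3, 11.2, 16.1, 12.3, 9.4, 7.2, 0.0 cfs; ΣQ_DR = 72.60 cfs, peak = 16.1 cfs.
Runoff depth d = ΣQ_DR·Δt / A = 72.60 × 1800 / (0.0469 mi²) = 1.199 in.
The 1-inch UH is the DRH scaled by (1 in)/d, so U_p = 16.1 × 1/1.199 = 13.4 cfs.

U_p ≈ 13.4 cfs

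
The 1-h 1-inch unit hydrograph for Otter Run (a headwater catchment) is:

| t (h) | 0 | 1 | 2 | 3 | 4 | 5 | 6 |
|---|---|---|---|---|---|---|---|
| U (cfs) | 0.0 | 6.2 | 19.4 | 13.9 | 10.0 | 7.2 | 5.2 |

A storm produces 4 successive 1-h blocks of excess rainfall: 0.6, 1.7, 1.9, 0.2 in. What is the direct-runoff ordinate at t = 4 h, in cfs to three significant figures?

By discrete convolution, Q_j = Σ (P_i / 1 in) · U_{j−i}.
At t = 4 h (j=4): Q = (0.6/1)·10.0 + (1.7/1)·13.9 + (1.9/1)·19.4 + (0.2/1)·6.2 = 67.7 cfs.

Q ≈ 67.7 cfs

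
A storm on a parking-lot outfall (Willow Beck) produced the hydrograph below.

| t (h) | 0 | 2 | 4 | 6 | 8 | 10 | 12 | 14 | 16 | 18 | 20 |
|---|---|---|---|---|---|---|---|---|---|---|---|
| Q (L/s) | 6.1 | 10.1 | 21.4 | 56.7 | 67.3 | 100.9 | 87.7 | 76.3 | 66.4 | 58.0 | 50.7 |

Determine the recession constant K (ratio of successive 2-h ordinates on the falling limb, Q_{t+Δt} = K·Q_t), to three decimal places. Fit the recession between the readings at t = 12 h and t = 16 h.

K ≈ 0.870

Using the recession-limb readings at t = 12 h and t = 16 h: Q falls from 87.7 to 66.4 L/s over 2 intervals.
K = (Q₂/Q₁)^(1/2) = (66.4/87.7)^(1/2) = 0.870.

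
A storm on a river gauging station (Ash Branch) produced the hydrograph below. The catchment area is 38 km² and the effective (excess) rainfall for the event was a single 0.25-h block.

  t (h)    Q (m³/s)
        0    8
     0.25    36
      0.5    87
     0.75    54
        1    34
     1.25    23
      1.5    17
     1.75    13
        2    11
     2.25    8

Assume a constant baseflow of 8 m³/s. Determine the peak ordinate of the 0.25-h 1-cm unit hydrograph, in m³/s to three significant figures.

Direct runoff: 0.0, 28.0, 79.0, 46.0, 26.0, 15.0, 9.0, 5.0, 3.0, 0.0 m³/s; ΣQ_DR = 211.0 m³/s, peak = 79.0 m³/s.
Runoff depth d = ΣQ_DR·Δt / A = 211.0 × 900 / (38 km²) = 4.997 mm.
The 1-cm UH is the DRH scaled by (10 mm)/d, so U_p = 79.0 × 10/4.997 = 158 m³/s.

U_p ≈ 158 m³/s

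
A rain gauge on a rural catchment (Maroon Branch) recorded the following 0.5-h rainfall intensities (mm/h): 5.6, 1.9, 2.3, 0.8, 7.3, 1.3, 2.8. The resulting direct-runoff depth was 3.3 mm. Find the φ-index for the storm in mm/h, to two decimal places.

φ ≈ 3.15 mm/h

Only the 2 blocks with intensity above φ contribute runoff: 5.6, 7.3 mm/h.
Σ(I−φ)·Δt = d  ⇒  (5.6+7.3 − 2φ)·0.5 = 3.3
φ = (12.90 − 3.3/0.5) / 2 = 3.15 mm/h.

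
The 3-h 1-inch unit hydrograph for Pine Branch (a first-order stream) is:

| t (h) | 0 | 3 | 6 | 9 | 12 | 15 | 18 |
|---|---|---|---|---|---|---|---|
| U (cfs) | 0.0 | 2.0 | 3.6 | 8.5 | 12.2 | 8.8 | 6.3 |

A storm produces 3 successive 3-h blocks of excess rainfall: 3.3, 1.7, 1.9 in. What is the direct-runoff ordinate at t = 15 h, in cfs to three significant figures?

By discrete convolution, Q_j = Σ (P_i / 1 in) · U_{j−i}.
At t = 15 h (j=5): Q = (3.3/1)·8.8 + (1.7/1)·12.2 + (1.9/1)·8.5 = 65.9 cfs.

Q ≈ 65.9 cfs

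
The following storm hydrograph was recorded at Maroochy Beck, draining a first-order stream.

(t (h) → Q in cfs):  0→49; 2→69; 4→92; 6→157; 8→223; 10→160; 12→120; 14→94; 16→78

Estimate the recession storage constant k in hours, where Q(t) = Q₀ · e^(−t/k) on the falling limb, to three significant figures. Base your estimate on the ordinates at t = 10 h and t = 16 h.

On the falling limb, Q drops from 160 to 78 cfs between t = 10 h and t = 16 h (Δt = 6 h).
k = −Δt / ln(Q₂/Q₁) = −6 / ln(78/160) = 8.35 h.

k ≈ 8.35 h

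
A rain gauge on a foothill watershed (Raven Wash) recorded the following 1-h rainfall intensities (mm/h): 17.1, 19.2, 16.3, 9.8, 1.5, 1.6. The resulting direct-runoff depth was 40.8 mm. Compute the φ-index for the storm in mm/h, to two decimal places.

Only the 4 blocks with intensity above φ contribute runoff: 17.1, 19.2, 16.3, 9.8 mm/h.
Σ(I−φ)·Δt = d  ⇒  (17.1+19.2+16.3+9.8 − 4φ)·1 = 40.8
φ = (62.40 − 40.8/1) / 4 = 5.40 mm/h.

φ ≈ 5.40 mm/h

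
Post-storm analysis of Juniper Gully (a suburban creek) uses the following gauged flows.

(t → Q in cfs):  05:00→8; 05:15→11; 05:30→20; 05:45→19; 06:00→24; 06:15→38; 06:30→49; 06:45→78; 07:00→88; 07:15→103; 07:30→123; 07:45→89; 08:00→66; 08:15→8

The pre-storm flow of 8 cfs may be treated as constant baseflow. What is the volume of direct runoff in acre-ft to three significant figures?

Direct-runoff ordinates (Q − Q_b): 0.0, 3.0, 12.0, 11.0, 16.0, 30.0, 41.0, 70.0, 80.0, 95.0, 115.0, 81.0, 58.0, 0.0 cfs.
ΣQ_DR = 612.0 cfs.
With Δt = 0.25 h = 900 s, V = ΣQ_DR · Δt = 612.0 × 900 = 5.51 × 10^5 ft³ = 12.6 acre-ft.

V ≈ 12.6 acre-ft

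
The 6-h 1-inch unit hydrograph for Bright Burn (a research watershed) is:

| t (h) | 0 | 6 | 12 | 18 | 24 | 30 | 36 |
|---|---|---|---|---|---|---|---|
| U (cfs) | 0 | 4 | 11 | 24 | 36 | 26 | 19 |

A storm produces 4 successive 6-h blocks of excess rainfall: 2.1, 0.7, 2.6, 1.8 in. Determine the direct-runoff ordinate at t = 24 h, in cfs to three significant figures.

By discrete convolution, Q_j = Σ (P_i / 1 in) · U_{j−i}.
At t = 24 h (j=4): Q = (2.1/1)·36 + (0.7/1)·24 + (2.6/1)·11 + (1.8/1)·4 = 128 cfs.

Q ≈ 128 cfs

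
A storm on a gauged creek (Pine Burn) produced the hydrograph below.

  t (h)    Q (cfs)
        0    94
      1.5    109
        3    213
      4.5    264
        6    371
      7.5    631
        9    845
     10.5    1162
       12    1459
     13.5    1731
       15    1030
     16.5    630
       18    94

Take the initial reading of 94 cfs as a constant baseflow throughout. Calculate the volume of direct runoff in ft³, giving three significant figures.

Direct-runoff ordinates (Q − Q_b): 0.0, 15.0, 119.0, 170.0, 277.0, 537.0, 751.0, 1068.0, 1365.0, 1637.0, 936.0, 536.0, 0.0 cfs.
ΣQ_DR = 7411 cfs.
With Δt = 1.5 h = 5400 s, V = ΣQ_DR · Δt = 7411 × 5400 = 4.00 × 10^7 ft³.

V ≈ 4.00 × 10^7 ft³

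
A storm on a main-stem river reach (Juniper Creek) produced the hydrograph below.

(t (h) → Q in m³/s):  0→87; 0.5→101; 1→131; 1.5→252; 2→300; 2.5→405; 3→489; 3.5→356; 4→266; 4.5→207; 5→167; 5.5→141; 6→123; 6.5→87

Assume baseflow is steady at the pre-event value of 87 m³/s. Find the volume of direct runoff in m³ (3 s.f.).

Direct-runoff ordinates (Q − Q_b): 0.0, 14.0, 44.0, 165.0, 213.0, 318.0, 402.0, 269.0, 179.0, 120.0, 80.0, 54.0, 36.0, 0.0 m³/s.
ΣQ_DR = 1894 m³/s.
With Δt = 0.5 h = 1800 s, V = ΣQ_DR · Δt = 1894 × 1800 = 3.41 × 10^6 m³.

V ≈ 3.41 × 10^6 m³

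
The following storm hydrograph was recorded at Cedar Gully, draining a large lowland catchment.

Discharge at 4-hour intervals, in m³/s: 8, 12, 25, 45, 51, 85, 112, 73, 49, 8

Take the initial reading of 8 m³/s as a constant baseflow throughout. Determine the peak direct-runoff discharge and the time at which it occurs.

Subtracting baseflow gives direct-runoff ordinates: 0.0, 4.0, 17.0, 37.0, 43.0, 77.0, 104.0, 65.0, 41.0, 0.0 m³/s.
The maximum is 104.0 m³/s, occurring at the reading for t = 24 h.

Q_p = 104.0 m³/s at t = 24 h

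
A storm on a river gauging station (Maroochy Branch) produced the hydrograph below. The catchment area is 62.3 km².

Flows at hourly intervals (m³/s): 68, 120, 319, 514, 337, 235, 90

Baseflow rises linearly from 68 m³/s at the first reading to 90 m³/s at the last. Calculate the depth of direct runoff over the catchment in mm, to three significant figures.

d ≈ 65.3 mm

Direct runoff: 0.00, 48.33, 243.67, 435.00, 254.33, 148.67, 0.00 m³/s; ΣQ_DR = 1130 m³/s.
V = ΣQ_DR · Δt = 1130 × 3600 s = 4.068 × 10^6 m³.
Over A = 62.3 km², depth = V / A = 65.3 mm.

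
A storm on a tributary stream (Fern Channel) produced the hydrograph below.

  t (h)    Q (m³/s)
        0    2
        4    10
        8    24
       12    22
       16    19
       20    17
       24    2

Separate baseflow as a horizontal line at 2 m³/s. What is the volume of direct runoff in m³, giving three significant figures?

V ≈ 1.18 × 10^6 m³

Direct-runoff ordinates (Q − Q_b): 0.0, 8.0, 22.0, 20.0, 17.0, 15.0, 0.0 m³/s.
ΣQ_DR = 82.00 m³/s.
With Δt = 4 h = 14400 s, V = ΣQ_DR · Δt = 82.00 × 14400 = 1.18 × 10^6 m³.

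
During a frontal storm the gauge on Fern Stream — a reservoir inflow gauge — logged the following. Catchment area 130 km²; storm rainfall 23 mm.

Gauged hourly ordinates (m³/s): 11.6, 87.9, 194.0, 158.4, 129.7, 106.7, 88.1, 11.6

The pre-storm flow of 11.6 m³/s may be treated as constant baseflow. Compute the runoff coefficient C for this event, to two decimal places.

C ≈ 0.84

ΣQ_DR = 695.2 m³/s; V = ΣQ_DR·Δt = 2.503 × 10^6 m³.
Runoff depth d = V / A = 19.25 mm.
C = d / P = 19.25 / 23 = 0.84.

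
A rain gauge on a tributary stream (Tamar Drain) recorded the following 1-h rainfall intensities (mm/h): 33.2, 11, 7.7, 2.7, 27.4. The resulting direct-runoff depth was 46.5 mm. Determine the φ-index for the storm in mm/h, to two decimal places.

φ ≈ 8.37 mm/h

Only the 3 blocks with intensity above φ contribute runoff: 33.2, 11, 27.4 mm/h.
Σ(I−φ)·Δt = d  ⇒  (33.2+11+27.4 − 3φ)·1 = 46.5
φ = (71.60 − 46.5/1) / 3 = 8.37 mm/h.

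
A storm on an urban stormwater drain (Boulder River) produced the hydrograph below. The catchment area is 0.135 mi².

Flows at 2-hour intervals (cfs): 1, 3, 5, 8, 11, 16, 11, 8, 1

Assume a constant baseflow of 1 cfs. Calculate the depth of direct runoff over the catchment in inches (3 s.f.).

d ≈ 1.26 in

Direct runoff: 0.0, 2.0, 4.0, 7.0, 10.0, 15.0, 10.0, 7.0, 0.0 cfs; ΣQ_DR = 55.00 cfs.
V = ΣQ_DR · Δt = 55.00 × 7200 s = 3.960 × 10^5 ft³.
Over A = 0.135 mi², depth = V / A = 1.26 in.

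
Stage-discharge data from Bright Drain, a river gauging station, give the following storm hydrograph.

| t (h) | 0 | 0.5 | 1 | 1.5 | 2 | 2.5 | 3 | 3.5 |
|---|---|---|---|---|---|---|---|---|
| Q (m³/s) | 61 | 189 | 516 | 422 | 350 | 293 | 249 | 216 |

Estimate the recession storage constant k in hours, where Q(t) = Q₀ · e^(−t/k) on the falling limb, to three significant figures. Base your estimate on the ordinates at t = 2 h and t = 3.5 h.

k ≈ 3.11 h

On the falling limb, Q drops from 350 to 216 m³/s between t = 2 h and t = 3.5 h (Δt = 1.5 h).
k = −Δt / ln(Q₂/Q₁) = −1.5 / ln(216/350) = 3.11 h.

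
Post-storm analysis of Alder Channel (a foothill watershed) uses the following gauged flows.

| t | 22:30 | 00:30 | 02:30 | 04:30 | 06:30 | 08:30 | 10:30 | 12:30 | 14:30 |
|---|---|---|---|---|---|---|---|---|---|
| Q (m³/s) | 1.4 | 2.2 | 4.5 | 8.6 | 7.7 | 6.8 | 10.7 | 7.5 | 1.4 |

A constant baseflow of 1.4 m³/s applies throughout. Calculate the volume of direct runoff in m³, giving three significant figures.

Direct-runoff ordinates (Q − Q_b): 0.0, 0.8, 3.1, 7.2, 6.3, 5.4, 9.3, 6.1, 0.0 m³/s.
ΣQ_DR = 38.20 m³/s.
With Δt = 2 h = 7200 s, V = ΣQ_DR · Δt = 38.20 × 7200 = 2.75 × 10^5 m³.

V ≈ 2.75 × 10^5 m³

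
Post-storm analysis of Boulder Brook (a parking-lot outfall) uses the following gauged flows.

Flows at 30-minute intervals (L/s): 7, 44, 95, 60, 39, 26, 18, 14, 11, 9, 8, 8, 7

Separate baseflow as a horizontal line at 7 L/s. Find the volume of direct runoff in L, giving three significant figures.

Direct-runoff ordinates (Q − Q_b): 0.0, 37.0, 88.0, 53.0, 32.0, 19.0, 11.0, 7.0, 4.0, 2.0, 1.0, 1.0, 0.0 L/s.
ΣQ_DR = 255.0 L/s.
With Δt = 0.5 h = 1800 s, V = ΣQ_DR · Δt = 255.0 × 1800 = 4.59 × 10^5 L.

V ≈ 4.59 × 10^5 L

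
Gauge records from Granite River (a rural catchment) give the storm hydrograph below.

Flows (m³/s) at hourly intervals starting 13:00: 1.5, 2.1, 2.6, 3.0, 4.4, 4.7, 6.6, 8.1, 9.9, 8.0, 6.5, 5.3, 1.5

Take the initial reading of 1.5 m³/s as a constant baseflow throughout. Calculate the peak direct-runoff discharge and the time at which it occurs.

Subtracting baseflow gives direct-runoff ordinates: 0.0, 0.6, 1.1, 1.5, 2.9, 3.2, 5.1, 6.6, 8.4, 6.5, 5.0, 3.8, 0.0 m³/s.
The maximum is 8.4 m³/s, occurring at the reading for t = 21:00.

Q_p = 8.4 m³/s at t = 21:00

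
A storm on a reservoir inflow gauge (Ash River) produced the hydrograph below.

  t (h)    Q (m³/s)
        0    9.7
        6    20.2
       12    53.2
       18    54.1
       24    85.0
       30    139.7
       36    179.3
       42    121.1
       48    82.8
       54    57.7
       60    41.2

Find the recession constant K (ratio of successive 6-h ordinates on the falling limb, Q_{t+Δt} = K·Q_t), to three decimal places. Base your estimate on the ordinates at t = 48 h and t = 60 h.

K ≈ 0.705

Using the recession-limb readings at t = 48 h and t = 60 h: Q falls from 82.8 to 41.2 m³/s over 2 intervals.
K = (Q₂/Q₁)^(1/2) = (41.2/82.8)^(1/2) = 0.705.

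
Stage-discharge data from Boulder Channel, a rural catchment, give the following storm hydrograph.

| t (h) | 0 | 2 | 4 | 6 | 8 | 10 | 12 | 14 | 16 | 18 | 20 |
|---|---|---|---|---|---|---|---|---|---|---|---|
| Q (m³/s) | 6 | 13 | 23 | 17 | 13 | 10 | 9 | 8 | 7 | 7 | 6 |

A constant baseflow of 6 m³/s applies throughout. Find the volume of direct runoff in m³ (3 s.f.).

Direct-runoff ordinates (Q − Q_b): 0.0, 7.0, 17.0, 11.0, 7.0, 4.0, 3.0, 2.0, 1.0, 1.0, 0.0 m³/s.
ΣQ_DR = 53.00 m³/s.
With Δt = 2 h = 7200 s, V = ΣQ_DR · Δt = 53.00 × 7200 = 3.82 × 10^5 m³.

V ≈ 3.82 × 10^5 m³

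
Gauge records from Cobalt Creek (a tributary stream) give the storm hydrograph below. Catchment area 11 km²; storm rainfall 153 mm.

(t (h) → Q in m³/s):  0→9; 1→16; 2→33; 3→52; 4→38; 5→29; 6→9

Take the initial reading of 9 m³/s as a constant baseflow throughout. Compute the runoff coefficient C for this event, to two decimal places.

ΣQ_DR = 123.0 m³/s; V = ΣQ_DR·Δt = 4.428 × 10^5 m³.
Runoff depth d = V / A = 40.25 mm.
C = d / P = 40.25 / 153 = 0.26.

C ≈ 0.26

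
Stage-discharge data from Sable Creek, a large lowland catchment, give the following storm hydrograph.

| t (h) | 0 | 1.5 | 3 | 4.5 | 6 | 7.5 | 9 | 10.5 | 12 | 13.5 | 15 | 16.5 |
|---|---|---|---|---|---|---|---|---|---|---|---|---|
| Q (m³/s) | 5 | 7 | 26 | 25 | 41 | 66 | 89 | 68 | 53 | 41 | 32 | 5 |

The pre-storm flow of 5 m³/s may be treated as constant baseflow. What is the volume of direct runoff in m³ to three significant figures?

V ≈ 2.15 × 10^6 m³

Direct-runoff ordinates (Q − Q_b): 0.0, 2.0, 21.0, 20.0, 36.0, 61.0, 84.0, 63.0, 48.0, 36.0, 27.0, 0.0 m³/s.
ΣQ_DR = 398.0 m³/s.
With Δt = 1.5 h = 5400 s, V = ΣQ_DR · Δt = 398.0 × 5400 = 2.15 × 10^6 m³.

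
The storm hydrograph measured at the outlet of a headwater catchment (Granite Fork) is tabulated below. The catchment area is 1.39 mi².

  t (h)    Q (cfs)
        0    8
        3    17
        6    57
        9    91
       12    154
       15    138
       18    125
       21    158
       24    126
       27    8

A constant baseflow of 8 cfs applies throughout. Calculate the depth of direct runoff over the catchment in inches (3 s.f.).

d ≈ 2.68 in

Direct runoff: 0.0, 9.0, 49.0, 83.0, 146.0, 130.0, 117.0, 150.0, 118.0, 0.0 cfs; ΣQ_DR = 802.0 cfs.
V = ΣQ_DR · Δt = 802.0 × 10800 s = 8.662 × 10^6 ft³.
Over A = 1.39 mi², depth = V / A = 2.68 in.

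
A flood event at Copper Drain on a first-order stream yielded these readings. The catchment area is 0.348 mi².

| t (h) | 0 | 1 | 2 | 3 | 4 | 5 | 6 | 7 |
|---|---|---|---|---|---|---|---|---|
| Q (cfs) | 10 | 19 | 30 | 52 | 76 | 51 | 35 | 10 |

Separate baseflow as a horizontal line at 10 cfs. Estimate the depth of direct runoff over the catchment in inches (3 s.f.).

d ≈ 0.904 in

Direct runoff: 0.0, 9.0, 20.0, 42.0, 66.0, 41.0, 25.0, 0.0 cfs; ΣQ_DR = 203.0 cfs.
V = ΣQ_DR · Δt = 203.0 × 3600 s = 7.308 × 10^5 ft³.
Over A = 0.348 mi², depth = V / A = 0.904 in.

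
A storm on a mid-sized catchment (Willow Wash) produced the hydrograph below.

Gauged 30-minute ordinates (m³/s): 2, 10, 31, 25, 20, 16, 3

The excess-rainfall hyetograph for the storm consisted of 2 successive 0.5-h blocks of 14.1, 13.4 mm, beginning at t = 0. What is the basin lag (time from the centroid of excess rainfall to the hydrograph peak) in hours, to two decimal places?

Centroid of excess rainfall: t_c = Σ P_i·t̄_i / ΣP_i = 0.4936 h (block centres at 0.25, 0.75 h).
Hydrograph peak occurs at t = 1 h, so basin lag t_L = 1 − 0.4936 = 0.51 h.

t_L ≈ 0.51 h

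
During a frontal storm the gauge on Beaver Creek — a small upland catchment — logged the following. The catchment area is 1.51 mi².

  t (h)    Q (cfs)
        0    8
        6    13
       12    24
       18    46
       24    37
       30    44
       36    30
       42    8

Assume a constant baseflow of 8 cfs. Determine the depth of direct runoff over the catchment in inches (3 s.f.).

Direct runoff: 0.0, 5.0, 16.0, 38.0, 29.0, 36.0, 22.0, 0.0 cfs; ΣQ_DR = 146.0 cfs.
V = ΣQ_DR · Δt = 146.0 × 21600 s = 3.154 × 10^6 ft³.
Over A = 1.51 mi², depth = V / A = 0.899 in.

d ≈ 0.899 in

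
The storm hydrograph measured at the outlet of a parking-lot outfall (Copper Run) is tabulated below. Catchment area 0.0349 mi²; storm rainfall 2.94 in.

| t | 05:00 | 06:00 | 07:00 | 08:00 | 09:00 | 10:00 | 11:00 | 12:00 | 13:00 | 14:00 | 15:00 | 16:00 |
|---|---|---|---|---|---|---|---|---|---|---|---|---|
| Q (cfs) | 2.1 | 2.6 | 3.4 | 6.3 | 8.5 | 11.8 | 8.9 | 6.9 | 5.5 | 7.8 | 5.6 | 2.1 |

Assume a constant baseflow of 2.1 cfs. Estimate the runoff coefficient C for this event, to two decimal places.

C ≈ 0.70

ΣQ_DR = 46.30 cfs; V = ΣQ_DR·Δt = 1.667 × 10^5 ft³.
Runoff depth d = V / A = 2.056 in.
C = d / P = 2.056 / 2.94 = 0.70.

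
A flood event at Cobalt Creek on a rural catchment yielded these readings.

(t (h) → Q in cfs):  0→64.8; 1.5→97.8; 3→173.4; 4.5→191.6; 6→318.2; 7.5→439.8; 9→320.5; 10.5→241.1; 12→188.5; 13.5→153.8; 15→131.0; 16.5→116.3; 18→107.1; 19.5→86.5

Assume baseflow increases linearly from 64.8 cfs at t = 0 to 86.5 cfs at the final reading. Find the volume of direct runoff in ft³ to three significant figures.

Direct-runoff ordinates (Q − Q_b): 0.00, 31.33, 105.26, 121.79, 246.72, 366.65, 245.68, 164.62, 110.35, 73.98, 49.51, 33.14, 22.27, 0.00 cfs.
ΣQ_DR = 1571 cfs.
With Δt = 1.5 h = 5400 s, V = ΣQ_DR · Δt = 1571 × 5400 = 8.49 × 10^6 ft³.

V ≈ 8.49 × 10^6 ft³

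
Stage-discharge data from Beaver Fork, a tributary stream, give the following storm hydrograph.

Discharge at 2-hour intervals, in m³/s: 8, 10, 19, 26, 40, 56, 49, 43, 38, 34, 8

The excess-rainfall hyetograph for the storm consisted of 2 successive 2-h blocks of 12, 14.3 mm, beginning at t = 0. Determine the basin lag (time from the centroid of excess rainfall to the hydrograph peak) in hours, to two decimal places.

Centroid of excess rainfall: t_c = Σ P_i·t̄_i / ΣP_i = 2.0875 h (block centres at 1, 3 h).
Hydrograph peak occurs at t = 10 h, so basin lag t_L = 10 − 2.0875 = 7.91 h.

t_L ≈ 7.91 h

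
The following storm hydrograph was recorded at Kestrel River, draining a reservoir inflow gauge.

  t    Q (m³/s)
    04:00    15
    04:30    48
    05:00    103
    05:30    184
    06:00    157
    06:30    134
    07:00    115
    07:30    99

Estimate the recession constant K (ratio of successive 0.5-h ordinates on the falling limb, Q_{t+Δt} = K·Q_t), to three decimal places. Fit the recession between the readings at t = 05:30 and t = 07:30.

Using the recession-limb readings at t = 05:30 and t = 07:30: Q falls from 184 to 99 m³/s over 4 intervals.
K = (Q₂/Q₁)^(1/4) = (99/184)^(1/4) = 0.856.

K ≈ 0.856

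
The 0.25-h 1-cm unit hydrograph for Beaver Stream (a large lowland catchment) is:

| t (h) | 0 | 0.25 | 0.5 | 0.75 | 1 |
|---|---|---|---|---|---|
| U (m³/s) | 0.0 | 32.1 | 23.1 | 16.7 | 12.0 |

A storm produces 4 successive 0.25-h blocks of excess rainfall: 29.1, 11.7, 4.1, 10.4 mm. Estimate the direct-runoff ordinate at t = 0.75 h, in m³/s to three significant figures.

By discrete convolution, Q_j = Σ (P_i / 10 mm) · U_{j−i}.
At t = 0.75 h (j=3): Q = (29.1/10)·16.7 + (11.7/10)·23.1 + (4.1/10)·32.1 + (10.4/10)·0.0 = 88.8 m³/s.

Q ≈ 88.8 m³/s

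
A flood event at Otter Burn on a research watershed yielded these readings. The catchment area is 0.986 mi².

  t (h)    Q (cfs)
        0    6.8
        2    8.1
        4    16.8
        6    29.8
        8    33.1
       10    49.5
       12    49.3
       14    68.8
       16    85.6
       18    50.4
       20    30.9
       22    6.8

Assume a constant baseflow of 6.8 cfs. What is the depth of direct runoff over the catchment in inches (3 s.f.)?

d ≈ 1.11 in

Direct runoff: 0.0, 1.3, 10.0, 23.0, 26.3, 42.7, 42.5, 62.0, 78.8, 43.6, 24.1, 0.0 cfs; ΣQ_DR = 354.3 cfs.
V = ΣQ_DR · Δt = 354.3 × 7200 s = 2.551 × 10^6 ft³.
Over A = 0.986 mi², depth = V / A = 1.11 in.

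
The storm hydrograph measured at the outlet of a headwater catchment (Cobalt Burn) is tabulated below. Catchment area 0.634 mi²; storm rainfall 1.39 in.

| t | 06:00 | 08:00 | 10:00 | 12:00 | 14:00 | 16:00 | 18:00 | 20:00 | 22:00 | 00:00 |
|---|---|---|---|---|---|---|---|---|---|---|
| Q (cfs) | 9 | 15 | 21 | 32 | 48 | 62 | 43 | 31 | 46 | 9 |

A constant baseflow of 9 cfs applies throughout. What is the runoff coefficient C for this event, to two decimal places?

C ≈ 0.79

ΣQ_DR = 226.0 cfs; V = ΣQ_DR·Δt = 1.627 × 10^6 ft³.
Runoff depth d = V / A = 1.105 in.
C = d / P = 1.105 / 1.39 = 0.79.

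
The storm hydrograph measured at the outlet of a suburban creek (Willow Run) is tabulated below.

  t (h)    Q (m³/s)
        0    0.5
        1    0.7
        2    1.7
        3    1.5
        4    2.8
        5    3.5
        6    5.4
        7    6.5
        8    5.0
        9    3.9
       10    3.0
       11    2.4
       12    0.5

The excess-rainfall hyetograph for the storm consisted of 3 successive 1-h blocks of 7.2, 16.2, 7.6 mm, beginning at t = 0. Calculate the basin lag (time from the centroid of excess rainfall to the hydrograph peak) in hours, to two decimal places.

t_L ≈ 5.49 h

Centroid of excess rainfall: t_c = Σ P_i·t̄_i / ΣP_i = 1.5129 h (block centres at 0.5, 1.5, 2.5 h).
Hydrograph peak occurs at t = 7 h, so basin lag t_L = 7 − 1.5129 = 5.49 h.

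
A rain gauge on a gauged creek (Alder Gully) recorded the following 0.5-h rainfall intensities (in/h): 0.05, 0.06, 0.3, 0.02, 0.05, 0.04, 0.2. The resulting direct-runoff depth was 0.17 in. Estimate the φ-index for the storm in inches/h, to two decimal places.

Only the 2 blocks with intensity above φ contribute runoff: 0.3, 0.2 in/h.
Σ(I−φ)·Δt = d  ⇒  (0.3+0.2 − 2φ)·0.5 = 0.17
φ = (0.5000 − 0.17/0.5) / 2 = 0.08 in/h.

φ ≈ 0.08 in/h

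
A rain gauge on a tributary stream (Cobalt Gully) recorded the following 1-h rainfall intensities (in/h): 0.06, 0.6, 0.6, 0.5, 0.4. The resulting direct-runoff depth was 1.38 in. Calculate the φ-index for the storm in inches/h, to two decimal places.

Only the 4 blocks with intensity above φ contribute runoff: 0.6, 0.6, 0.5, 0.4 in/h.
Σ(I−φ)·Δt = d  ⇒  (0.6+0.6+0.5+0.4 − 4φ)·1 = 1.38
φ = (2.100 − 1.38/1) / 4 = 0.18 in/h.

φ ≈ 0.18 in/h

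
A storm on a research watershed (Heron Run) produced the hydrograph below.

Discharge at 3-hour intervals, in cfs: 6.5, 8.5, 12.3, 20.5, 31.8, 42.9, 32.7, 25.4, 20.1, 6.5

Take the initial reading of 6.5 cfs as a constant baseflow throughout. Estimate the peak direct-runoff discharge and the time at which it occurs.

Q_p = 36.4 cfs at t = 15 h

Subtracting baseflow gives direct-runoff ordinates: 0.0, 2.0, 5.8, 14.0, 25.3, 36.4, 26.2, 18.9, 13.6, 0.0 cfs.
The maximum is 36.4 cfs, occurring at the reading for t = 15 h.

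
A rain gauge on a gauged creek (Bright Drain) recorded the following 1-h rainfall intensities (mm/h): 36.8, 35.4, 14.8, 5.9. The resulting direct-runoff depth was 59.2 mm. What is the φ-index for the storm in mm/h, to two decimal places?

Only the 3 blocks with intensity above φ contribute runoff: 36.8, 35.4, 14.8 mm/h.
Σ(I−φ)·Δt = d  ⇒  (36.8+35.4+14.8 − 3φ)·1 = 59.2
φ = (87.00 − 59.2/1) / 3 = 9.27 mm/h.

φ ≈ 9.27 mm/h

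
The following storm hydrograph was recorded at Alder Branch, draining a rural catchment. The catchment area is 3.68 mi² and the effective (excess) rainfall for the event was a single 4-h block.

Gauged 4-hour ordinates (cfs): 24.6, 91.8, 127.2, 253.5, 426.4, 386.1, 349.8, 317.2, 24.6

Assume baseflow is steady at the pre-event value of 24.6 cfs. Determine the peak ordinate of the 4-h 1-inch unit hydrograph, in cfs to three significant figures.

Direct runoff: 0.0, 67.2, 102.6, 228.9, 401.8, 361.5, 325.2, 292.6, 0.0 cfs; ΣQ_DR = 1780 cfs, peak = 401.8 cfs.
Runoff depth d = ΣQ_DR·Δt / A = 1780 × 14400 / (3.68 mi²) = 2.998 in.
The 1-inch UH is the DRH scaled by (1 in)/d, so U_p = 401.8 × 1/2.998 = 134 cfs.

U_p ≈ 134 cfs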